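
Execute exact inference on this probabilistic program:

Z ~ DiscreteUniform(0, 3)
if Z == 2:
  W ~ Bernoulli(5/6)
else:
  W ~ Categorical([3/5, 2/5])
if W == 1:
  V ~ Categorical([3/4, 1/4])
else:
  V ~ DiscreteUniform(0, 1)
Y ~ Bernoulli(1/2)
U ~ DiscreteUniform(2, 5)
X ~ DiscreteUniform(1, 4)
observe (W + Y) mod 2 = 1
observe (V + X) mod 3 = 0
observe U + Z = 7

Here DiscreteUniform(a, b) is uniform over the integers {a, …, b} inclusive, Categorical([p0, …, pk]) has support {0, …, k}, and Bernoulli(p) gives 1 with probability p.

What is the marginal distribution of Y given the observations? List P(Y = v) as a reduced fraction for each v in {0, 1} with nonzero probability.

Enumerate traces; 8 have nonzero weight after conditioning:
  (Z=2, W=0, V=0, Y=1, U=5, X=3) weight 1/1536
  (Z=2, W=0, V=1, Y=1, U=5, X=2) weight 1/1536
  (Z=2, W=1, V=0, Y=0, U=5, X=3) weight 5/1024
  (Z=2, W=1, V=1, Y=0, U=5, X=2) weight 5/3072
  (Z=3, W=0, V=0, Y=1, U=4, X=3) weight 3/1280
  (Z=3, W=0, V=1, Y=1, U=4, X=2) weight 3/1280
  (Z=3, W=1, V=0, Y=0, U=4, X=3) weight 3/1280
  (Z=3, W=1, V=1, Y=0, U=4, X=2) weight 1/1280
Group by Y:
  weight(Y=0) = 37/3840
  weight(Y=1) = 23/3840
Total weight = 37/3840 + 23/3840 = 1/64
P(Y=0 | obs) = 37/3840 / 1/64 = 37/60
P(Y=1 | obs) = 23/3840 / 1/64 = 23/60

P(Y=0) = 37/60, P(Y=1) = 23/60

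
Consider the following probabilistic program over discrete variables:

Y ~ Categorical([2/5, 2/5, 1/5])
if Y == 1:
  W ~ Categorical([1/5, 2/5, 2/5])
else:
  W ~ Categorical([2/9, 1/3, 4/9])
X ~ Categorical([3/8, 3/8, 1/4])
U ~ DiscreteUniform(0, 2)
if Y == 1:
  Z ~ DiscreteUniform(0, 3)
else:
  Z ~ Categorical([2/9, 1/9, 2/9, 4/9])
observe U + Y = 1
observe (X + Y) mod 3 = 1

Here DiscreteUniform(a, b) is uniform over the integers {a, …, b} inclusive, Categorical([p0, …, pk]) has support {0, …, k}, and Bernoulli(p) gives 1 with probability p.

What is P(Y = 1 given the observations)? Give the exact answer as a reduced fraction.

Enumerate traces; 24 have nonzero weight after conditioning:
  (Y=0, W=0, X=1, U=1, Z=0) weight 1/405
  (Y=0, W=0, X=1, U=1, Z=1) weight 1/810
  (Y=0, W=0, X=1, U=1, Z=2) weight 1/405
  (Y=0, W=0, X=1, U=1, Z=3) weight 2/405
  (Y=0, W=1, X=1, U=1, Z=0) weight 1/270
  (Y=0, W=1, X=1, U=1, Z=1) weight 1/540
  (Y=0, W=1, X=1, U=1, Z=2) weight 1/270
  (Y=0, W=1, X=1, U=1, Z=3) weight 1/135
  (Y=1, W=0, X=0, U=0, Z=0) weight 1/400
  … 15 more
Group by Y:
  weight(Y=0) = 1/20
  weight(Y=1) = 1/20
Total weight = 1/20 + 1/20 = 1/10
P(Y=0 | obs) = 1/20 / 1/10 = 1/2
P(Y=1 | obs) = 1/20 / 1/10 = 1/2

P(Y = 1 | obs) = 1/2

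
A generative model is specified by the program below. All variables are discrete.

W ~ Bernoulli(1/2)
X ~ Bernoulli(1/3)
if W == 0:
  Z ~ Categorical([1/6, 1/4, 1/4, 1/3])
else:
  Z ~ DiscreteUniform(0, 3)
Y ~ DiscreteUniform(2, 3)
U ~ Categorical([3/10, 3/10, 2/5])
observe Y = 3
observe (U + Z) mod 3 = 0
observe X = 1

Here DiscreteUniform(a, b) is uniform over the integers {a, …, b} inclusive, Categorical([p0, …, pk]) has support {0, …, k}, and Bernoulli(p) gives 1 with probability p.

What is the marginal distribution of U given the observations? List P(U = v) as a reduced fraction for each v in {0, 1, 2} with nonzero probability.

P(U=0) = 6/13, P(U=1) = 3/13, P(U=2) = 4/13

Enumerate traces; 8 have nonzero weight after conditioning:
  (W=0, X=1, Z=0, Y=3, U=0) weight 1/240
  (W=0, X=1, Z=1, Y=3, U=2) weight 1/120
  (W=0, X=1, Z=2, Y=3, U=1) weight 1/160
  (W=0, X=1, Z=3, Y=3, U=0) weight 1/120
  (W=1, X=1, Z=0, Y=3, U=0) weight 1/160
  (W=1, X=1, Z=1, Y=3, U=2) weight 1/120
  (W=1, X=1, Z=2, Y=3, U=1) weight 1/160
  (W=1, X=1, Z=3, Y=3, U=0) weight 1/160
Group by U:
  weight(U=0) = 1/40
  weight(U=1) = 1/80
  weight(U=2) = 1/60
Total weight = 1/40 + 1/80 + 1/60 = 13/240
P(U=0 | obs) = 1/40 / 13/240 = 6/13
P(U=1 | obs) = 1/80 / 13/240 = 3/13
P(U=2 | obs) = 1/60 / 13/240 = 4/13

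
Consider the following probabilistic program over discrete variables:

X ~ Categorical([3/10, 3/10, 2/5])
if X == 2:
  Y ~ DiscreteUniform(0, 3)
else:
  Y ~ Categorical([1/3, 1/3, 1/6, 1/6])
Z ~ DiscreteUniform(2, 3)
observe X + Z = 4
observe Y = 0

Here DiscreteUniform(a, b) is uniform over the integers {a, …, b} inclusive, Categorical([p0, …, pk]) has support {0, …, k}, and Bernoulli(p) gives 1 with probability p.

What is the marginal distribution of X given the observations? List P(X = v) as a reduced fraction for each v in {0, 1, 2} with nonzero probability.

Enumerate traces; 2 have nonzero weight after conditioning:
  (X=1, Y=0, Z=3) weight 1/20
  (X=2, Y=0, Z=2) weight 1/20
Group by X:
  weight(X=1) = 1/20
  weight(X=2) = 1/20
Total weight = 1/20 + 1/20 = 1/10
P(X=1 | obs) = 1/20 / 1/10 = 1/2
P(X=2 | obs) = 1/20 / 1/10 = 1/2

P(X=1) = 1/2, P(X=2) = 1/2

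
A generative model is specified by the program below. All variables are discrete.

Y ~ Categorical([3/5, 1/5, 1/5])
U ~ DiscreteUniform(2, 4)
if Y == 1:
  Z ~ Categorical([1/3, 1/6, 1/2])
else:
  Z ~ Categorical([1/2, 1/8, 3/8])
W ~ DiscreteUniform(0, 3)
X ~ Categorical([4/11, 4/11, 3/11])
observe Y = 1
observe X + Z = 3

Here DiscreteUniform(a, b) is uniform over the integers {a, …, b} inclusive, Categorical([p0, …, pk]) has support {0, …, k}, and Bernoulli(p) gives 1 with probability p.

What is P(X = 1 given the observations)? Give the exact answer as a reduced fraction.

P(X = 1 | obs) = 4/5

Enumerate traces; 24 have nonzero weight after conditioning:
  (Y=1, U=2, Z=1, W=0, X=2) weight 1/1320
  (Y=1, U=2, Z=1, W=1, X=2) weight 1/1320
  (Y=1, U=2, Z=1, W=2, X=2) weight 1/1320
  (Y=1, U=2, Z=1, W=3, X=2) weight 1/1320
  (Y=1, U=2, Z=2, W=0, X=1) weight 1/330
  (Y=1, U=2, Z=2, W=1, X=1) weight 1/330
  (Y=1, U=2, Z=2, W=2, X=1) weight 1/330
  (Y=1, U=2, Z=2, W=3, X=1) weight 1/330
  … 16 more
Group by X:
  weight(X=1) = 2/55
  weight(X=2) = 1/110
Total weight = 2/55 + 1/110 = 1/22
P(X=1 | obs) = 2/55 / 1/22 = 4/5
P(X=2 | obs) = 1/110 / 1/22 = 1/5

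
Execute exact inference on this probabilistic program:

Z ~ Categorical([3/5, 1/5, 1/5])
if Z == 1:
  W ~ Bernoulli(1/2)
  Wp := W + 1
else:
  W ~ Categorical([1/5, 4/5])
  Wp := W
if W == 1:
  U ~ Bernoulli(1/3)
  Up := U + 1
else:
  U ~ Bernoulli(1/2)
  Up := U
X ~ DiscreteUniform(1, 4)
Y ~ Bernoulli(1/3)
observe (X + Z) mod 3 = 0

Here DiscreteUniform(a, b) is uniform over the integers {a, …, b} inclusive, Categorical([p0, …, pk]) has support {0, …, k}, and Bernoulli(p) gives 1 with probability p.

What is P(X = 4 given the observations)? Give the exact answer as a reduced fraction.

P(X = 4 | obs) = 1/6

Enumerate traces; 32 have nonzero weight after conditioning:
  (Z=0, W=0, U=0, X=3, Y=0) weight 1/100
  (Z=0, W=0, U=0, X=3, Y=1) weight 1/200
  (Z=0, W=0, U=1, X=3, Y=0) weight 1/100
  (Z=0, W=0, U=1, X=3, Y=1) weight 1/200
  (Z=0, W=1, U=0, X=3, Y=0) weight 4/75
  (Z=0, W=1, U=0, X=3, Y=1) weight 2/75
  (Z=0, W=1, U=1, X=3, Y=0) weight 2/75
  (Z=0, W=1, U=1, X=3, Y=1) weight 1/75
  (Z=1, W=0, U=0, X=2, Y=0) weight 1/120
  (Z=2, W=0, U=0, X=1, Y=0) weight 1/300
  … 22 more
Group by X:
  weight(X=1) = 1/20
  weight(X=2) = 1/20
  weight(X=3) = 3/20
  weight(X=4) = 1/20
Total weight = 1/20 + 1/20 + 3/20 + 1/20 = 3/10
P(X=1 | obs) = 1/20 / 3/10 = 1/6
P(X=2 | obs) = 1/20 / 3/10 = 1/6
P(X=3 | obs) = 3/20 / 3/10 = 1/2
P(X=4 | obs) = 1/20 / 3/10 = 1/6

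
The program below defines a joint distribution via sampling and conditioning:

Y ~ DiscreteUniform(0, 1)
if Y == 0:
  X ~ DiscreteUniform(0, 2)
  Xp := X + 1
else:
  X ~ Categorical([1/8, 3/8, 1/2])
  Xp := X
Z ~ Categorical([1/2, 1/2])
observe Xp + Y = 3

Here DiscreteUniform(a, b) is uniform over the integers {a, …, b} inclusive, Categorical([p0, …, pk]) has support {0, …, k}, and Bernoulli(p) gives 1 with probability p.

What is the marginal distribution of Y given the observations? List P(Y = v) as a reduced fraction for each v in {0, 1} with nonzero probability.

Enumerate traces; 4 have nonzero weight after conditioning:
  (Y=0, X=2, Z=0) weight 1/12
  (Y=0, X=2, Z=1) weight 1/12
  (Y=1, X=2, Z=0) weight 1/8
  (Y=1, X=2, Z=1) weight 1/8
Group by Y:
  weight(Y=0) = 1/6
  weight(Y=1) = 1/4
Total weight = 1/6 + 1/4 = 5/12
P(Y=0 | obs) = 1/6 / 5/12 = 2/5
P(Y=1 | obs) = 1/4 / 5/12 = 3/5

P(Y=0) = 2/5, P(Y=1) = 3/5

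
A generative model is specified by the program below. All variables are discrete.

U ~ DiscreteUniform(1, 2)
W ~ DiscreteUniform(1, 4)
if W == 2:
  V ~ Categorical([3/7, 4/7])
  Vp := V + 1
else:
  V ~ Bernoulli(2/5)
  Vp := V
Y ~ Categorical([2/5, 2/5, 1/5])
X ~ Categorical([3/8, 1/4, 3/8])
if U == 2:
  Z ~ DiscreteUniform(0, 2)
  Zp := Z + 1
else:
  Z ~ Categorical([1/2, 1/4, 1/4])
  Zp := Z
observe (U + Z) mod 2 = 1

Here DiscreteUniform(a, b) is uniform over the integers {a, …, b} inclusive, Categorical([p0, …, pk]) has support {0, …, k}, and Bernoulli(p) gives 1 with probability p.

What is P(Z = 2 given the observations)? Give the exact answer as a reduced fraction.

P(Z = 2 | obs) = 3/13

Enumerate traces; 216 have nonzero weight after conditioning:
  (U=1, W=1, V=0, Y=0, X=0, Z=0) weight 9/1600
  (U=1, W=1, V=0, Y=0, X=0, Z=2) weight 9/3200
  (U=1, W=1, V=0, Y=0, X=1, Z=0) weight 3/800
  (U=1, W=1, V=0, Y=0, X=1, Z=2) weight 3/1600
  (U=1, W=1, V=0, Y=0, X=2, Z=0) weight 9/1600
  (U=1, W=1, V=0, Y=0, X=2, Z=2) weight 9/3200
  (U=1, W=1, V=0, Y=1, X=0, Z=0) weight 9/1600
  (U=1, W=1, V=0, Y=1, X=0, Z=2) weight 9/3200
  (U=2, W=1, V=0, Y=0, X=0, Z=1) weight 3/800
  … 207 more
Group by Z:
  weight(Z=0) = 1/4
  weight(Z=1) = 1/6
  weight(Z=2) = 1/8
Total weight = 1/4 + 1/6 + 1/8 = 13/24
P(Z=0 | obs) = 1/4 / 13/24 = 6/13
P(Z=1 | obs) = 1/6 / 13/24 = 4/13
P(Z=2 | obs) = 1/8 / 13/24 = 3/13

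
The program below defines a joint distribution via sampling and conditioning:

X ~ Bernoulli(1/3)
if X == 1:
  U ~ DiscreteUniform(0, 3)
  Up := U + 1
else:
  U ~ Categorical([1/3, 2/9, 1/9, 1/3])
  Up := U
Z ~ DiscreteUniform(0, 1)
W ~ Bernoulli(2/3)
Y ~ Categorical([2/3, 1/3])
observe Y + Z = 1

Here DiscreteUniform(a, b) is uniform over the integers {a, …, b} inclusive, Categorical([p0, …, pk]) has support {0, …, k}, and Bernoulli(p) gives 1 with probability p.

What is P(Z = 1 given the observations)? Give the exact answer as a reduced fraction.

Enumerate traces; 32 have nonzero weight after conditioning:
  (X=0, U=0, Z=0, W=0, Y=1) weight 1/81
  (X=0, U=0, Z=0, W=1, Y=1) weight 2/81
  (X=0, U=0, Z=1, W=0, Y=0) weight 2/81
  (X=0, U=0, Z=1, W=1, Y=0) weight 4/81
  (X=0, U=1, Z=0, W=0, Y=1) weight 2/243
  (X=0, U=1, Z=0, W=1, Y=1) weight 4/243
  (X=0, U=1, Z=1, W=0, Y=0) weight 4/243
  (X=0, U=1, Z=1, W=1, Y=0) weight 8/243
  … 24 more
Group by Z:
  weight(Z=0) = 1/6
  weight(Z=1) = 1/3
Total weight = 1/6 + 1/3 = 1/2
P(Z=0 | obs) = 1/6 / 1/2 = 1/3
P(Z=1 | obs) = 1/3 / 1/2 = 2/3

P(Z = 1 | obs) = 2/3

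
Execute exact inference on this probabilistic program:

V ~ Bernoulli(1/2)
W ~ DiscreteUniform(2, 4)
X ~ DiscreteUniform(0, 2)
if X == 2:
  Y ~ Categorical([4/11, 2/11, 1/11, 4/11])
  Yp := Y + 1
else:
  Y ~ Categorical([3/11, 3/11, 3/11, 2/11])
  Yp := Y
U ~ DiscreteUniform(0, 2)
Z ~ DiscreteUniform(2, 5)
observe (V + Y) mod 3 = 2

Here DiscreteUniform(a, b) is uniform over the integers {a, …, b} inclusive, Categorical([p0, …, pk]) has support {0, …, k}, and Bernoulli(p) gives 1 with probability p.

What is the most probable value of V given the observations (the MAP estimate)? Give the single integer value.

argmax_v P(V = v | obs) = 1

Enumerate traces; 216 have nonzero weight after conditioning:
  (V=0, W=2, X=0, Y=2, U=0, Z=2) weight 1/792
  (V=0, W=2, X=0, Y=2, U=0, Z=3) weight 1/792
  (V=0, W=2, X=0, Y=2, U=0, Z=4) weight 1/792
  (V=0, W=2, X=0, Y=2, U=0, Z=5) weight 1/792
  (V=0, W=2, X=0, Y=2, U=1, Z=2) weight 1/792
  (V=0, W=2, X=0, Y=2, U=1, Z=3) weight 1/792
  (V=0, W=2, X=0, Y=2, U=1, Z=4) weight 1/792
  (V=0, W=2, X=0, Y=2, U=1, Z=5) weight 1/792
  (V=1, W=2, X=0, Y=1, U=0, Z=2) weight 1/792
  … 207 more
Group by V:
  weight(V=0) = 7/66
  weight(V=1) = 4/33
Total weight = 7/66 + 4/33 = 5/22
P(V=0 | obs) = 7/66 / 5/22 = 7/15
P(V=1 | obs) = 4/33 / 5/22 = 8/15
argmax = 1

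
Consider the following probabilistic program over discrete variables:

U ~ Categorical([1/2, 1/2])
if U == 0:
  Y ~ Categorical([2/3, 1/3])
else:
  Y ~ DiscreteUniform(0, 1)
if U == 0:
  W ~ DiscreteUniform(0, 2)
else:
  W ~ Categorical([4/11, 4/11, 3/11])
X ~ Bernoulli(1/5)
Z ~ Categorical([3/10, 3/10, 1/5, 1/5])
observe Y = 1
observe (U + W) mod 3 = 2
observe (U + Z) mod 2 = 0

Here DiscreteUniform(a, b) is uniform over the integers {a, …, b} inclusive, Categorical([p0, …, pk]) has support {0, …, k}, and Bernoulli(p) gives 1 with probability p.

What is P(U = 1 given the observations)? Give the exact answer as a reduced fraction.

Enumerate traces; 8 have nonzero weight after conditioning:
  (U=0, Y=1, W=2, X=0, Z=0) weight 1/75
  (U=0, Y=1, W=2, X=0, Z=2) weight 2/225
  (U=0, Y=1, W=2, X=1, Z=0) weight 1/300
  (U=0, Y=1, W=2, X=1, Z=2) weight 1/450
  (U=1, Y=1, W=1, X=0, Z=1) weight 6/275
  (U=1, Y=1, W=1, X=0, Z=3) weight 4/275
  (U=1, Y=1, W=1, X=1, Z=1) weight 3/550
  (U=1, Y=1, W=1, X=1, Z=3) weight 1/275
Group by U:
  weight(U=0) = 1/36
  weight(U=1) = 1/22
Total weight = 1/36 + 1/22 = 29/396
P(U=0 | obs) = 1/36 / 29/396 = 11/29
P(U=1 | obs) = 1/22 / 29/396 = 18/29

P(U = 1 | obs) = 18/29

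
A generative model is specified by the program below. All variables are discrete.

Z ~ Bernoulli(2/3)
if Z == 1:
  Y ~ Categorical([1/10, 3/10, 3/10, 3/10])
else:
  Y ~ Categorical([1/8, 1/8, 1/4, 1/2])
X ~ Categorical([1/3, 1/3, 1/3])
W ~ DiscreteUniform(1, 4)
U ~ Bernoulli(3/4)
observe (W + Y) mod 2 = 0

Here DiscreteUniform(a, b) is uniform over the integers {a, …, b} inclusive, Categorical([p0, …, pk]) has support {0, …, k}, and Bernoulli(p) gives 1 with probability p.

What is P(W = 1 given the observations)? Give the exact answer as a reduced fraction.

Enumerate traces; 96 have nonzero weight after conditioning:
  (Z=0, Y=0, X=0, W=2, U=0) weight 1/1152
  (Z=0, Y=0, X=0, W=2, U=1) weight 1/384
  (Z=0, Y=0, X=0, W=4, U=0) weight 1/1152
  (Z=0, Y=0, X=0, W=4, U=1) weight 1/384
  (Z=0, Y=0, X=1, W=2, U=0) weight 1/1152
  (Z=0, Y=0, X=1, W=2, U=1) weight 1/384
  (Z=0, Y=0, X=1, W=4, U=0) weight 1/1152
  (Z=0, Y=0, X=1, W=4, U=1) weight 1/384
  (Z=0, Y=1, X=0, W=1, U=0) weight 1/1152
  (Z=0, Y=1, X=0, W=3, U=0) weight 1/1152
  … 86 more
Group by W:
  weight(W=1) = 73/480
  weight(W=2) = 47/480
  weight(W=3) = 73/480
  weight(W=4) = 47/480
Total weight = 73/480 + 47/480 + 73/480 + 47/480 = 1/2
P(W=1 | obs) = 73/480 / 1/2 = 73/240
P(W=2 | obs) = 47/480 / 1/2 = 47/240
P(W=3 | obs) = 73/480 / 1/2 = 73/240
P(W=4 | obs) = 47/480 / 1/2 = 47/240

P(W = 1 | obs) = 73/240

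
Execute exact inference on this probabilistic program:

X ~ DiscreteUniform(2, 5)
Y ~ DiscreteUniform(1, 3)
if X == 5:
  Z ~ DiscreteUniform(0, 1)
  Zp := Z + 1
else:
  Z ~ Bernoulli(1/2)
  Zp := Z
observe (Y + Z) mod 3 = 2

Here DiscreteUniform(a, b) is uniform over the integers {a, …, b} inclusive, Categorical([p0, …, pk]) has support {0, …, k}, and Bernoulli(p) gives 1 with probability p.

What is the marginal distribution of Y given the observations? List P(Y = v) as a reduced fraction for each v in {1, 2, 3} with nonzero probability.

P(Y=1) = 1/2, P(Y=2) = 1/2

Enumerate traces; 8 have nonzero weight after conditioning:
  (X=2, Y=1, Z=1) weight 1/24
  (X=2, Y=2, Z=0) weight 1/24
  (X=3, Y=1, Z=1) weight 1/24
  (X=3, Y=2, Z=0) weight 1/24
  (X=4, Y=1, Z=1) weight 1/24
  (X=4, Y=2, Z=0) weight 1/24
  (X=5, Y=1, Z=1) weight 1/24
  (X=5, Y=2, Z=0) weight 1/24
Group by Y:
  weight(Y=1) = 1/6
  weight(Y=2) = 1/6
Total weight = 1/6 + 1/6 = 1/3
P(Y=1 | obs) = 1/6 / 1/3 = 1/2
P(Y=2 | obs) = 1/6 / 1/3 = 1/2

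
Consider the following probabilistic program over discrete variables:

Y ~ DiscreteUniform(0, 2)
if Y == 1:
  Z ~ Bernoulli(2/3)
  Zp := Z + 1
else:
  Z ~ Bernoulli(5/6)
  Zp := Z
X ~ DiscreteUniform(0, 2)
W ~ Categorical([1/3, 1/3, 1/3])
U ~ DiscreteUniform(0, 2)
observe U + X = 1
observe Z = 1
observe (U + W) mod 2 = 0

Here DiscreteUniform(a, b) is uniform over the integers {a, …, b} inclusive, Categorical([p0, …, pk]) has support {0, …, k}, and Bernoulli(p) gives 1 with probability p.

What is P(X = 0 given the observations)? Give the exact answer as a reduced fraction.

Enumerate traces; 9 have nonzero weight after conditioning:
  (Y=0, Z=1, X=0, W=1, U=1) weight 5/486
  (Y=0, Z=1, X=1, W=0, U=0) weight 5/486
  (Y=0, Z=1, X=1, W=2, U=0) weight 5/486
  (Y=1, Z=1, X=0, W=1, U=1) weight 2/243
  (Y=1, Z=1, X=1, W=0, U=0) weight 2/243
  (Y=1, Z=1, X=1, W=2, U=0) weight 2/243
  (Y=2, Z=1, X=0, W=1, U=1) weight 5/486
  (Y=2, Z=1, X=1, W=0, U=0) weight 5/486
  … 1 more
Group by X:
  weight(X=0) = 7/243
  weight(X=1) = 14/243
Total weight = 7/243 + 14/243 = 7/81
P(X=0 | obs) = 7/243 / 7/81 = 1/3
P(X=1 | obs) = 14/243 / 7/81 = 2/3

P(X = 0 | obs) = 1/3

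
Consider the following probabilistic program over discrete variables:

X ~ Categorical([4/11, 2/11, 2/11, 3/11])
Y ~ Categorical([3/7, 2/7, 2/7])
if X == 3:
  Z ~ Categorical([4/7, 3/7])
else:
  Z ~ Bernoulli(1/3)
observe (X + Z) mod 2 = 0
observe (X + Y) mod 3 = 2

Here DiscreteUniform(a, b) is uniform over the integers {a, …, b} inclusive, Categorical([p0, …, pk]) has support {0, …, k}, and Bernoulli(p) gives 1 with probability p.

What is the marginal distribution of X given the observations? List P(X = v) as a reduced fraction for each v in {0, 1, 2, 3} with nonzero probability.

P(X=0) = 56/139, P(X=1) = 14/139, P(X=2) = 42/139, P(X=3) = 27/139

Enumerate traces; 4 have nonzero weight after conditioning:
  (X=0, Y=2, Z=0) weight 16/231
  (X=1, Y=1, Z=1) weight 4/231
  (X=2, Y=0, Z=0) weight 4/77
  (X=3, Y=2, Z=1) weight 18/539
Group by X:
  weight(X=0) = 16/231
  weight(X=1) = 4/231
  weight(X=2) = 4/77
  weight(X=3) = 18/539
Total weight = 16/231 + 4/231 + 4/77 + 18/539 = 278/1617
P(X=0 | obs) = 16/231 / 278/1617 = 56/139
P(X=1 | obs) = 4/231 / 278/1617 = 14/139
P(X=2 | obs) = 4/77 / 278/1617 = 42/139
P(X=3 | obs) = 18/539 / 278/1617 = 27/139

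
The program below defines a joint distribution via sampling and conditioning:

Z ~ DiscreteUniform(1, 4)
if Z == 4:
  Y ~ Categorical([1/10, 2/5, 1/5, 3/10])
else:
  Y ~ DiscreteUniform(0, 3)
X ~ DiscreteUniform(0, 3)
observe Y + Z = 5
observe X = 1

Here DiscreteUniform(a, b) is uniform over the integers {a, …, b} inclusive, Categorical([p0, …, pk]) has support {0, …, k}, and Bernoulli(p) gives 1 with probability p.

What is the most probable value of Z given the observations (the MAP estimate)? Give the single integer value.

argmax_v P(Z = v | obs) = 4

Enumerate traces; 3 have nonzero weight after conditioning:
  (Z=2, Y=3, X=1) weight 1/64
  (Z=3, Y=2, X=1) weight 1/64
  (Z=4, Y=1, X=1) weight 1/40
Group by Z:
  weight(Z=2) = 1/64
  weight(Z=3) = 1/64
  weight(Z=4) = 1/40
Total weight = 1/64 + 1/64 + 1/40 = 9/160
P(Z=2 | obs) = 1/64 / 9/160 = 5/18
P(Z=3 | obs) = 1/64 / 9/160 = 5/18
P(Z=4 | obs) = 1/40 / 9/160 = 4/9
argmax = 4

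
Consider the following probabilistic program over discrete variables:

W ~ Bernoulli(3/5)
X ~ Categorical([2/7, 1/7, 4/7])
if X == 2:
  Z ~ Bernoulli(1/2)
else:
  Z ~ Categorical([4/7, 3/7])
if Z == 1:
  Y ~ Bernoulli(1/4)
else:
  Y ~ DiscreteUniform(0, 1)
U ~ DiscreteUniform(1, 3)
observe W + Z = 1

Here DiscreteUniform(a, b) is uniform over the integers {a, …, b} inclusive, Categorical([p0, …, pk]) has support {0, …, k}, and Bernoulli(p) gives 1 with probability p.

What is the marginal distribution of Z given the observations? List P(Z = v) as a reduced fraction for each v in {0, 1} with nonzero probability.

Enumerate traces; 36 have nonzero weight after conditioning:
  (W=0, X=0, Z=1, Y=0, U=1) weight 3/245
  (W=0, X=0, Z=1, Y=0, U=2) weight 3/245
  (W=0, X=0, Z=1, Y=0, U=3) weight 3/245
  (W=0, X=0, Z=1, Y=1, U=1) weight 1/245
  (W=0, X=0, Z=1, Y=1, U=2) weight 1/245
  (W=0, X=0, Z=1, Y=1, U=3) weight 1/245
  (W=0, X=1, Z=1, Y=0, U=1) weight 3/490
  (W=0, X=1, Z=1, Y=0, U=2) weight 3/490
  (W=1, X=0, Z=0, Y=0, U=1) weight 4/245
  … 27 more
Group by Z:
  weight(Z=0) = 78/245
  weight(Z=1) = 46/245
Total weight = 78/245 + 46/245 = 124/245
P(Z=0 | obs) = 78/245 / 124/245 = 39/62
P(Z=1 | obs) = 46/245 / 124/245 = 23/62

P(Z=0) = 39/62, P(Z=1) = 23/62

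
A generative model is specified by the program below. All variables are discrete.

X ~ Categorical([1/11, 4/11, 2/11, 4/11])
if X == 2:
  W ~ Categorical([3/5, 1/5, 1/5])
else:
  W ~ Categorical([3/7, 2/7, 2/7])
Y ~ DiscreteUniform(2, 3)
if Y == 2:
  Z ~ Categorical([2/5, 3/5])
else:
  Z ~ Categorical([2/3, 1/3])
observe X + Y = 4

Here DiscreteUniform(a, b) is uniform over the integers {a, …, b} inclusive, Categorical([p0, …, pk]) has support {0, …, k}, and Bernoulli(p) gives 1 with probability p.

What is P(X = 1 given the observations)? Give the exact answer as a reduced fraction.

P(X = 1 | obs) = 2/3

Enumerate traces; 12 have nonzero weight after conditioning:
  (X=1, W=0, Y=3, Z=0) weight 4/77
  (X=1, W=0, Y=3, Z=1) weight 2/77
  (X=1, W=1, Y=3, Z=0) weight 8/231
  (X=1, W=1, Y=3, Z=1) weight 4/231
  (X=1, W=2, Y=3, Z=0) weight 8/231
  (X=1, W=2, Y=3, Z=1) weight 4/231
  (X=2, W=0, Y=2, Z=0) weight 6/275
  (X=2, W=0, Y=2, Z=1) weight 9/275
  … 4 more
Group by X:
  weight(X=1) = 2/11
  weight(X=2) = 1/11
Total weight = 2/11 + 1/11 = 3/11
P(X=1 | obs) = 2/11 / 3/11 = 2/3
P(X=2 | obs) = 1/11 / 3/11 = 1/3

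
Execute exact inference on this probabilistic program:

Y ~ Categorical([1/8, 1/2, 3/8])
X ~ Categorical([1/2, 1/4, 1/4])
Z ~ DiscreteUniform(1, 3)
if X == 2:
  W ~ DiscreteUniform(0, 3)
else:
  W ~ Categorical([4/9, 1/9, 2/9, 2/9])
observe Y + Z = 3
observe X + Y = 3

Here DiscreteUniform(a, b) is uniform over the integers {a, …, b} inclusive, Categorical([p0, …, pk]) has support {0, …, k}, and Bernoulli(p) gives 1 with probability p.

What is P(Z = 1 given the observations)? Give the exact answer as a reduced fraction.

Enumerate traces; 8 have nonzero weight after conditioning:
  (Y=1, X=2, Z=2, W=0) weight 1/96
  (Y=1, X=2, Z=2, W=1) weight 1/96
  (Y=1, X=2, Z=2, W=2) weight 1/96
  (Y=1, X=2, Z=2, W=3) weight 1/96
  (Y=2, X=1, Z=1, W=0) weight 1/72
  (Y=2, X=1, Z=1, W=1) weight 1/288
  (Y=2, X=1, Z=1, W=2) weight 1/144
  (Y=2, X=1, Z=1, W=3) weight 1/144
Group by Z:
  weight(Z=1) = 1/32
  weight(Z=2) = 1/24
Total weight = 1/32 + 1/24 = 7/96
P(Z=1 | obs) = 1/32 / 7/96 = 3/7
P(Z=2 | obs) = 1/24 / 7/96 = 4/7

P(Z = 1 | obs) = 3/7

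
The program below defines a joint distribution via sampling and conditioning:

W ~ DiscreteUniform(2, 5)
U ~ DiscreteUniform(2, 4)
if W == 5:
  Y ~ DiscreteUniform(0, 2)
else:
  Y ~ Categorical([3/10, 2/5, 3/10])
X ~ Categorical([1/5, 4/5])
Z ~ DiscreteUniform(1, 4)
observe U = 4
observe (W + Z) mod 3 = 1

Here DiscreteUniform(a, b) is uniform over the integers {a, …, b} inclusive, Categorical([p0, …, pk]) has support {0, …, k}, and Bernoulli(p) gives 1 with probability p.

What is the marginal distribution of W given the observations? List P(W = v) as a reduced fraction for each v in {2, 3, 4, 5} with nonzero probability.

Enumerate traces; 30 have nonzero weight after conditioning:
  (W=2, U=4, Y=0, X=0, Z=2) weight 1/800
  (W=2, U=4, Y=0, X=1, Z=2) weight 1/200
  (W=2, U=4, Y=1, X=0, Z=2) weight 1/600
  (W=2, U=4, Y=1, X=1, Z=2) weight 1/150
  (W=2, U=4, Y=2, X=0, Z=2) weight 1/800
  (W=2, U=4, Y=2, X=1, Z=2) weight 1/200
  (W=3, U=4, Y=0, X=0, Z=1) weight 1/800
  (W=3, U=4, Y=0, X=0, Z=4) weight 1/800
  (W=4, U=4, Y=0, X=0, Z=3) weight 1/800
  (W=5, U=4, Y=0, X=0, Z=2) weight 1/720
  … 20 more
Group by W:
  weight(W=2) = 1/48
  weight(W=3) = 1/24
  weight(W=4) = 1/48
  weight(W=5) = 1/48
Total weight = 1/48 + 1/24 + 1/48 + 1/48 = 5/48
P(W=2 | obs) = 1/48 / 5/48 = 1/5
P(W=3 | obs) = 1/24 / 5/48 = 2/5
P(W=4 | obs) = 1/48 / 5/48 = 1/5
P(W=5 | obs) = 1/48 / 5/48 = 1/5

P(W=2) = 1/5, P(W=3) = 2/5, P(W=4) = 1/5, P(W=5) = 1/5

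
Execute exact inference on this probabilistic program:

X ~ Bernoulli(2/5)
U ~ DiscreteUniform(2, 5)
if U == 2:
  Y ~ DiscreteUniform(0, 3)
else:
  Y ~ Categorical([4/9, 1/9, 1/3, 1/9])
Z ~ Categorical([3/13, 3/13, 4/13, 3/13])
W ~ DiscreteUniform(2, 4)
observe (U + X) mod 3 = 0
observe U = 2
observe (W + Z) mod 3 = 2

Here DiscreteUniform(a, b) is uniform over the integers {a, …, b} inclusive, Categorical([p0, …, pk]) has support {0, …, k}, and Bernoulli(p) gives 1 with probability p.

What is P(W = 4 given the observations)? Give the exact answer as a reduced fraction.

Enumerate traces; 16 have nonzero weight after conditioning:
  (X=1, U=2, Y=0, Z=0, W=2) weight 1/520
  (X=1, U=2, Y=0, Z=1, W=4) weight 1/520
  (X=1, U=2, Y=0, Z=2, W=3) weight 1/390
  (X=1, U=2, Y=0, Z=3, W=2) weight 1/520
  (X=1, U=2, Y=1, Z=0, W=2) weight 1/520
  (X=1, U=2, Y=1, Z=1, W=4) weight 1/520
  (X=1, U=2, Y=1, Z=2, W=3) weight 1/390
  (X=1, U=2, Y=1, Z=3, W=2) weight 1/520
  … 8 more
Group by W:
  weight(W=2) = 1/65
  weight(W=3) = 2/195
  weight(W=4) = 1/130
Total weight = 1/65 + 2/195 + 1/130 = 1/30
P(W=2 | obs) = 1/65 / 1/30 = 6/13
P(W=3 | obs) = 2/195 / 1/30 = 4/13
P(W=4 | obs) = 1/130 / 1/30 = 3/13

P(W = 4 | obs) = 3/13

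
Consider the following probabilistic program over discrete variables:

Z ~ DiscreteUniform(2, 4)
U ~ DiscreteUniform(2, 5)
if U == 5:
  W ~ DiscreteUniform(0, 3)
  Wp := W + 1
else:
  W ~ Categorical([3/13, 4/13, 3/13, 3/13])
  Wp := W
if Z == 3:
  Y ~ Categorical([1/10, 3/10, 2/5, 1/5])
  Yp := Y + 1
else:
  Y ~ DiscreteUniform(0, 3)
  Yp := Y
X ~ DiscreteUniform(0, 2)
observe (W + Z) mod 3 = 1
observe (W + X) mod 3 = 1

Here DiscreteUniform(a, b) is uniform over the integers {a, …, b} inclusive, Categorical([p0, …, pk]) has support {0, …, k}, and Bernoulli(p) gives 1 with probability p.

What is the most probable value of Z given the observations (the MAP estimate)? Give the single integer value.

argmax_v P(Z = v | obs) = 4

Enumerate traces; 64 have nonzero weight after conditioning:
  (Z=2, U=2, W=2, Y=0, X=2) weight 1/624
  (Z=2, U=2, W=2, Y=1, X=2) weight 1/624
  (Z=2, U=2, W=2, Y=2, X=2) weight 1/624
  (Z=2, U=2, W=2, Y=3, X=2) weight 1/624
  (Z=2, U=3, W=2, Y=0, X=2) weight 1/624
  (Z=2, U=3, W=2, Y=1, X=2) weight 1/624
  (Z=2, U=3, W=2, Y=2, X=2) weight 1/624
  (Z=2, U=3, W=2, Y=3, X=2) weight 1/624
  (Z=3, U=2, W=1, Y=0, X=0) weight 1/1170
  (Z=4, U=2, W=0, Y=0, X=1) weight 1/624
  … 54 more
Group by Z:
  weight(Z=2) = 49/1872
  weight(Z=3) = 61/1872
  weight(Z=4) = 49/936
Total weight = 49/1872 + 61/1872 + 49/936 = 1/9
P(Z=2 | obs) = 49/1872 / 1/9 = 49/208
P(Z=3 | obs) = 61/1872 / 1/9 = 61/208
P(Z=4 | obs) = 49/936 / 1/9 = 49/104
argmax = 4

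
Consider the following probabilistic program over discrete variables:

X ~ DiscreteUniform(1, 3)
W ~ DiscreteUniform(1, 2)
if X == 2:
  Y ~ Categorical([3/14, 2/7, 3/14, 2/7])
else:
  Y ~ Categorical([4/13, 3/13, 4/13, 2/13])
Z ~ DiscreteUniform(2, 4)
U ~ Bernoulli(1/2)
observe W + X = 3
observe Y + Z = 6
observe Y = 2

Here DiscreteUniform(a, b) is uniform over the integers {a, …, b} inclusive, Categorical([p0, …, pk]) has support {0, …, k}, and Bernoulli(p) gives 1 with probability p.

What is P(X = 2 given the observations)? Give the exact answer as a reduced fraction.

Enumerate traces; 4 have nonzero weight after conditioning:
  (X=1, W=2, Y=2, Z=4, U=0) weight 1/117
  (X=1, W=2, Y=2, Z=4, U=1) weight 1/117
  (X=2, W=1, Y=2, Z=4, U=0) weight 1/168
  (X=2, W=1, Y=2, Z=4, U=1) weight 1/168
Group by X:
  weight(X=1) = 2/117
  weight(X=2) = 1/84
Total weight = 2/117 + 1/84 = 95/3276
P(X=1 | obs) = 2/117 / 95/3276 = 56/95
P(X=2 | obs) = 1/84 / 95/3276 = 39/95

P(X = 2 | obs) = 39/95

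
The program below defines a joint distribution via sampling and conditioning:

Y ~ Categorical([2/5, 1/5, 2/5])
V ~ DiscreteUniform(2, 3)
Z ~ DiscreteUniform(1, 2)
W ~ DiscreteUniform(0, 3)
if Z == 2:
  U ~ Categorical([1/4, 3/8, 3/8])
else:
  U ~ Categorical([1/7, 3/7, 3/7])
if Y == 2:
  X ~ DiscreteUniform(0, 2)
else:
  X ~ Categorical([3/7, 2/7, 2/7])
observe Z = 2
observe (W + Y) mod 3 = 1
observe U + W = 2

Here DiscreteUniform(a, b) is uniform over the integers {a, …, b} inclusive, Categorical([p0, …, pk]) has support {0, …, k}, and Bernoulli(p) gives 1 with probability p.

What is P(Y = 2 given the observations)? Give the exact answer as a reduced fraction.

P(Y = 2 | obs) = 4/13

Enumerate traces; 18 have nonzero weight after conditioning:
  (Y=0, V=2, Z=2, W=1, U=1, X=0) weight 9/2240
  (Y=0, V=2, Z=2, W=1, U=1, X=1) weight 3/1120
  (Y=0, V=2, Z=2, W=1, U=1, X=2) weight 3/1120
  (Y=0, V=3, Z=2, W=1, U=1, X=0) weight 9/2240
  (Y=0, V=3, Z=2, W=1, U=1, X=1) weight 3/1120
  (Y=0, V=3, Z=2, W=1, U=1, X=2) weight 3/1120
  (Y=1, V=2, Z=2, W=0, U=2, X=0) weight 9/4480
  (Y=1, V=2, Z=2, W=0, U=2, X=1) weight 3/2240
  (Y=2, V=2, Z=2, W=2, U=0, X=0) weight 1/480
  … 9 more
Group by Y:
  weight(Y=0) = 3/160
  weight(Y=1) = 3/320
  weight(Y=2) = 1/80
Total weight = 3/160 + 3/320 + 1/80 = 13/320
P(Y=0 | obs) = 3/160 / 13/320 = 6/13
P(Y=1 | obs) = 3/320 / 13/320 = 3/13
P(Y=2 | obs) = 1/80 / 13/320 = 4/13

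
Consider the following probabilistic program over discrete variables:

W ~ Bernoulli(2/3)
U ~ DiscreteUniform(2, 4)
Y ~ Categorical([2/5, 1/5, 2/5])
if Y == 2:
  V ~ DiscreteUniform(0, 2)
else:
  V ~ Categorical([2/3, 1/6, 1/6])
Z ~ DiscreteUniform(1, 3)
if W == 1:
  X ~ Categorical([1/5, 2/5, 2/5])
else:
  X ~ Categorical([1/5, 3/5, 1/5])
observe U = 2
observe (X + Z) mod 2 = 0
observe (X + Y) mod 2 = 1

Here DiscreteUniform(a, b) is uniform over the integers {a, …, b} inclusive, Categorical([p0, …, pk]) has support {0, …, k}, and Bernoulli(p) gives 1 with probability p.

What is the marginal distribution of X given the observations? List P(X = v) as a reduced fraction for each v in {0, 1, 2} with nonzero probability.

P(X=0) = 3/64, P(X=1) = 7/8, P(X=2) = 5/64

Enumerate traces; 36 have nonzero weight after conditioning:
  (W=0, U=2, Y=0, V=0, Z=1, X=1) weight 4/675
  (W=0, U=2, Y=0, V=0, Z=3, X=1) weight 4/675
  (W=0, U=2, Y=0, V=1, Z=1, X=1) weight 1/675
  (W=0, U=2, Y=0, V=1, Z=3, X=1) weight 1/675
  (W=0, U=2, Y=0, V=2, Z=1, X=1) weight 1/675
  (W=0, U=2, Y=0, V=2, Z=3, X=1) weight 1/675
  (W=0, U=2, Y=1, V=0, Z=2, X=0) weight 2/2025
  (W=0, U=2, Y=1, V=0, Z=2, X=2) weight 2/2025
  … 28 more
Group by X:
  weight(X=0) = 1/225
  weight(X=1) = 56/675
  weight(X=2) = 1/135
Total weight = 1/225 + 56/675 + 1/135 = 64/675
P(X=0 | obs) = 1/225 / 64/675 = 3/64
P(X=1 | obs) = 56/675 / 64/675 = 7/8
P(X=2 | obs) = 1/135 / 64/675 = 5/64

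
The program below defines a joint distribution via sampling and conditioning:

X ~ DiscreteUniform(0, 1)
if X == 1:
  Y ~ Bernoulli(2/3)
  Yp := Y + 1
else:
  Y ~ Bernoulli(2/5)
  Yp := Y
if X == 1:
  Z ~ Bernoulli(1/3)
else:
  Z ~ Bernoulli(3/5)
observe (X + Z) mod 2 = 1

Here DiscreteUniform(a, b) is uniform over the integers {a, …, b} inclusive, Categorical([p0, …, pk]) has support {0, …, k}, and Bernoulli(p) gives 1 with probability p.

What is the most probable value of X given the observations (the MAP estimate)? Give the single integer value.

Enumerate traces; 4 have nonzero weight after conditioning:
  (X=0, Y=0, Z=1) weight 9/50
  (X=0, Y=1, Z=1) weight 3/25
  (X=1, Y=0, Z=0) weight 1/9
  (X=1, Y=1, Z=0) weight 2/9
Group by X:
  weight(X=0) = 3/10
  weight(X=1) = 1/3
Total weight = 3/10 + 1/3 = 19/30
P(X=0 | obs) = 3/10 / 19/30 = 9/19
P(X=1 | obs) = 1/3 / 19/30 = 10/19
argmax = 1

argmax_v P(X = v | obs) = 1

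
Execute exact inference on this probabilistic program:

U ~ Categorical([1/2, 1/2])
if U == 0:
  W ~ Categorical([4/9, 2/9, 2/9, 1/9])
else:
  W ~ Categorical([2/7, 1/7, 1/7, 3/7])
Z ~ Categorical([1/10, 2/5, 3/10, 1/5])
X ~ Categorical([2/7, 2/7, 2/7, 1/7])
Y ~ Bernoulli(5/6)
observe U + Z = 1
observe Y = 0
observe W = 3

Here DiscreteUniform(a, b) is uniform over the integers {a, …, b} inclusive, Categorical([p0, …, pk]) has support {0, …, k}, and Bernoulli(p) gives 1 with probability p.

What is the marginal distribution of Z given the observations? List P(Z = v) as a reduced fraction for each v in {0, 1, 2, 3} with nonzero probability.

Enumerate traces; 8 have nonzero weight after conditioning:
  (U=0, W=3, Z=1, X=0, Y=0) weight 1/945
  (U=0, W=3, Z=1, X=1, Y=0) weight 1/945
  (U=0, W=3, Z=1, X=2, Y=0) weight 1/945
  (U=0, W=3, Z=1, X=3, Y=0) weight 1/1890
  (U=1, W=3, Z=0, X=0, Y=0) weight 1/980
  (U=1, W=3, Z=0, X=1, Y=0) weight 1/980
  (U=1, W=3, Z=0, X=2, Y=0) weight 1/980
  (U=1, W=3, Z=0, X=3, Y=0) weight 1/1960
Group by Z:
  weight(Z=0) = 1/280
  weight(Z=1) = 1/270
Total weight = 1/280 + 1/270 = 11/1512
P(Z=0 | obs) = 1/280 / 11/1512 = 27/55
P(Z=1 | obs) = 1/270 / 11/1512 = 28/55

P(Z=0) = 27/55, P(Z=1) = 28/55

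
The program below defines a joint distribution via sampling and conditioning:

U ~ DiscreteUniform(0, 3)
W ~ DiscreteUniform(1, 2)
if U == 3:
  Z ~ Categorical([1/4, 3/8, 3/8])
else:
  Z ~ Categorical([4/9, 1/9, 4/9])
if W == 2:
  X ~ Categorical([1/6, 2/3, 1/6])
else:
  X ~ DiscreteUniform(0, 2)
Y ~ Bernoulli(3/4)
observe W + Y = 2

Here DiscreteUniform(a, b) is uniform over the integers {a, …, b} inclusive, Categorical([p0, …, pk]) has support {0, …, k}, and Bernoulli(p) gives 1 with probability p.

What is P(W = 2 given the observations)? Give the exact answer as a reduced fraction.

Enumerate traces; 72 have nonzero weight after conditioning:
  (U=0, W=1, Z=0, X=0, Y=1) weight 1/72
  (U=0, W=1, Z=0, X=1, Y=1) weight 1/72
  (U=0, W=1, Z=0, X=2, Y=1) weight 1/72
  (U=0, W=1, Z=1, X=0, Y=1) weight 1/288
  (U=0, W=1, Z=1, X=1, Y=1) weight 1/288
  (U=0, W=1, Z=1, X=2, Y=1) weight 1/288
  (U=0, W=1, Z=2, X=0, Y=1) weight 1/72
  (U=0, W=1, Z=2, X=1, Y=1) weight 1/72
  (U=0, W=2, Z=0, X=0, Y=0) weight 1/432
  … 63 more
Group by W:
  weight(W=1) = 3/8
  weight(W=2) = 1/8
Total weight = 3/8 + 1/8 = 1/2
P(W=1 | obs) = 3/8 / 1/2 = 3/4
P(W=2 | obs) = 1/8 / 1/2 = 1/4

P(W = 2 | obs) = 1/4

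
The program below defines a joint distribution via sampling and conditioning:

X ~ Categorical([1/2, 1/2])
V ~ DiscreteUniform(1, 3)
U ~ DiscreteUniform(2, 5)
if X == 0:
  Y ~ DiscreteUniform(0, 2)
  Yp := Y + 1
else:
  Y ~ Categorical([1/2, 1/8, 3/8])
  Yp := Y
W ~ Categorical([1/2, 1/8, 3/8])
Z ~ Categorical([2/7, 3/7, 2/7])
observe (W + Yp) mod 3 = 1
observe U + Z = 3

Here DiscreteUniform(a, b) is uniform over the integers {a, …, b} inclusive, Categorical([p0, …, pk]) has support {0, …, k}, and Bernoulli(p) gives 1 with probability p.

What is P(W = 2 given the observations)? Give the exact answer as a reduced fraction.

Enumerate traces; 36 have nonzero weight after conditioning:
  (X=0, V=1, U=2, Y=0, W=0, Z=1) weight 1/336
  (X=0, V=1, U=2, Y=1, W=2, Z=1) weight 1/448
  (X=0, V=1, U=2, Y=2, W=1, Z=1) weight 1/1344
  (X=0, V=1, U=3, Y=0, W=0, Z=0) weight 1/504
  (X=0, V=1, U=3, Y=1, W=2, Z=0) weight 1/672
  (X=0, V=1, U=3, Y=2, W=1, Z=0) weight 1/2016
  (X=0, V=2, U=2, Y=0, W=0, Z=1) weight 1/336
  (X=0, V=2, U=2, Y=1, W=2, Z=1) weight 1/448
  … 28 more
Group by W:
  weight(W=0) = 55/2688
  weight(W=1) = 25/2688
  weight(W=2) = 85/3584
Total weight = 55/2688 + 25/2688 + 85/3584 = 575/10752
P(W=0 | obs) = 55/2688 / 575/10752 = 44/115
P(W=1 | obs) = 25/2688 / 575/10752 = 4/23
P(W=2 | obs) = 85/3584 / 575/10752 = 51/115

P(W = 2 | obs) = 51/115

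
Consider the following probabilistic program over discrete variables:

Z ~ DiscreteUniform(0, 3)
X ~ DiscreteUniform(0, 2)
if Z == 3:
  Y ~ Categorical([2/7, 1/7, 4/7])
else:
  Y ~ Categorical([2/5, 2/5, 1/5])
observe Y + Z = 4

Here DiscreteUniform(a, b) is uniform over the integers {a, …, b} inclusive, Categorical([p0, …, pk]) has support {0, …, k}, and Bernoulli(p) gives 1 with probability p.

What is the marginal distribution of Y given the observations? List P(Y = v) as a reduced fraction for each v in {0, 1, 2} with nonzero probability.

P(Y=1) = 5/12, P(Y=2) = 7/12

Enumerate traces; 6 have nonzero weight after conditioning:
  (Z=2, X=0, Y=2) weight 1/60
  (Z=2, X=1, Y=2) weight 1/60
  (Z=2, X=2, Y=2) weight 1/60
  (Z=3, X=0, Y=1) weight 1/84
  (Z=3, X=1, Y=1) weight 1/84
  (Z=3, X=2, Y=1) weight 1/84
Group by Y:
  weight(Y=1) = 1/28
  weight(Y=2) = 1/20
Total weight = 1/28 + 1/20 = 3/35
P(Y=1 | obs) = 1/28 / 3/35 = 5/12
P(Y=2 | obs) = 1/20 / 3/35 = 7/12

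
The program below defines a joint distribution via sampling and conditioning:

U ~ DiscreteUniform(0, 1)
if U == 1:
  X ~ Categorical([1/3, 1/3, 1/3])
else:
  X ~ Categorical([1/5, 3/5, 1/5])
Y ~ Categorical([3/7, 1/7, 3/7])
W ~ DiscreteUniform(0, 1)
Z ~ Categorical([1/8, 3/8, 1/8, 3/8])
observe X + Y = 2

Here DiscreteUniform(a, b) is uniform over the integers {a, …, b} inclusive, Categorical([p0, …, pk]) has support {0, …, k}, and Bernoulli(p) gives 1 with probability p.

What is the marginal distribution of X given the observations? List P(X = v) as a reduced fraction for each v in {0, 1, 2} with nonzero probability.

Enumerate traces; 48 have nonzero weight after conditioning:
  (U=0, X=0, Y=2, W=0, Z=0) weight 3/1120
  (U=0, X=0, Y=2, W=0, Z=1) weight 9/1120
  (U=0, X=0, Y=2, W=0, Z=2) weight 3/1120
  (U=0, X=0, Y=2, W=0, Z=3) weight 9/1120
  (U=0, X=0, Y=2, W=1, Z=0) weight 3/1120
  (U=0, X=0, Y=2, W=1, Z=1) weight 9/1120
  (U=0, X=0, Y=2, W=1, Z=2) weight 3/1120
  (U=0, X=0, Y=2, W=1, Z=3) weight 9/1120
  (U=0, X=1, Y=1, W=0, Z=0) weight 3/1120
  (U=0, X=2, Y=0, W=0, Z=0) weight 3/1120
  … 38 more
Group by X:
  weight(X=0) = 4/35
  weight(X=1) = 1/15
  weight(X=2) = 4/35
Total weight = 4/35 + 1/15 + 4/35 = 31/105
P(X=0 | obs) = 4/35 / 31/105 = 12/31
P(X=1 | obs) = 1/15 / 31/105 = 7/31
P(X=2 | obs) = 4/35 / 31/105 = 12/31

P(X=0) = 12/31, P(X=1) = 7/31, P(X=2) = 12/31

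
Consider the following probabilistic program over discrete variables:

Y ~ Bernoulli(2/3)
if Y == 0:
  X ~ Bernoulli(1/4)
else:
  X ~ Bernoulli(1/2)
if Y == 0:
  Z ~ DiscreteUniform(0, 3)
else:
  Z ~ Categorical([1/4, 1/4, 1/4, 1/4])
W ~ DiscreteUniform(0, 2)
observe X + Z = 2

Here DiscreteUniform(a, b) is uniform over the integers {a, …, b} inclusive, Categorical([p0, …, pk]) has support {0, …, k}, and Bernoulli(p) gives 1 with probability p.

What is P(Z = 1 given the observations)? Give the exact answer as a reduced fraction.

Enumerate traces; 12 have nonzero weight after conditioning:
  (Y=0, X=0, Z=2, W=0) weight 1/48
  (Y=0, X=0, Z=2, W=1) weight 1/48
  (Y=0, X=0, Z=2, W=2) weight 1/48
  (Y=0, X=1, Z=1, W=0) weight 1/144
  (Y=0, X=1, Z=1, W=1) weight 1/144
  (Y=0, X=1, Z=1, W=2) weight 1/144
  (Y=1, X=0, Z=2, W=0) weight 1/36
  (Y=1, X=0, Z=2, W=1) weight 1/36
  … 4 more
Group by Z:
  weight(Z=1) = 5/48
  weight(Z=2) = 7/48
Total weight = 5/48 + 7/48 = 1/4
P(Z=1 | obs) = 5/48 / 1/4 = 5/12
P(Z=2 | obs) = 7/48 / 1/4 = 7/12

P(Z = 1 | obs) = 5/12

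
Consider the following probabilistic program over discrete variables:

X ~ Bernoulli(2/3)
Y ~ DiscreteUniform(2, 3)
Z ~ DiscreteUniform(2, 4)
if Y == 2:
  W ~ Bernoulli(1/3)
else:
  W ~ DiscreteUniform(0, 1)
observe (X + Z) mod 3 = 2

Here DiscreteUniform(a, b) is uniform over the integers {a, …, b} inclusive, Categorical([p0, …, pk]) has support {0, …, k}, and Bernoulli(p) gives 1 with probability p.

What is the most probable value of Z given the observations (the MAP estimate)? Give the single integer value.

Enumerate traces; 8 have nonzero weight after conditioning:
  (X=0, Y=2, Z=2, W=0) weight 1/27
  (X=0, Y=2, Z=2, W=1) weight 1/54
  (X=0, Y=3, Z=2, W=0) weight 1/36
  (X=0, Y=3, Z=2, W=1) weight 1/36
  (X=1, Y=2, Z=4, W=0) weight 2/27
  (X=1, Y=2, Z=4, W=1) weight 1/27
  (X=1, Y=3, Z=4, W=0) weight 1/18
  (X=1, Y=3, Z=4, W=1) weight 1/18
Group by Z:
  weight(Z=2) = 1/9
  weight(Z=4) = 2/9
Total weight = 1/9 + 2/9 = 1/3
P(Z=2 | obs) = 1/9 / 1/3 = 1/3
P(Z=4 | obs) = 2/9 / 1/3 = 2/3
argmax = 4

argmax_v P(Z = v | obs) = 4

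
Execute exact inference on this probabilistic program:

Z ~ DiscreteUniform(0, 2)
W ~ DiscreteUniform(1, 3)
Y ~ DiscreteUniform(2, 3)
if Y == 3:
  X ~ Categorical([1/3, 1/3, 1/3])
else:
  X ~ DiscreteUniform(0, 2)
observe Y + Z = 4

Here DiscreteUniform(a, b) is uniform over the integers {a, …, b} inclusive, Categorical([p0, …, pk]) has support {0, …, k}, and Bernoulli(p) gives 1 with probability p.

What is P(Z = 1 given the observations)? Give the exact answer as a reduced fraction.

Enumerate traces; 18 have nonzero weight after conditioning:
  (Z=1, W=1, Y=3, X=0) weight 1/54
  (Z=1, W=1, Y=3, X=1) weight 1/54
  (Z=1, W=1, Y=3, X=2) weight 1/54
  (Z=1, W=2, Y=3, X=0) weight 1/54
  (Z=1, W=2, Y=3, X=1) weight 1/54
  (Z=1, W=2, Y=3, X=2) weight 1/54
  (Z=1, W=3, Y=3, X=0) weight 1/54
  (Z=1, W=3, Y=3, X=1) weight 1/54
  (Z=2, W=1, Y=2, X=0) weight 1/54
  … 9 more
Group by Z:
  weight(Z=1) = 1/6
  weight(Z=2) = 1/6
Total weight = 1/6 + 1/6 = 1/3
P(Z=1 | obs) = 1/6 / 1/3 = 1/2
P(Z=2 | obs) = 1/6 / 1/3 = 1/2

P(Z = 1 | obs) = 1/2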